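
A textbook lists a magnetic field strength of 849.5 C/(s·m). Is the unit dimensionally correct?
Yes

magnetic field strength has SI base units: A / m
C/(s·m) reduces to the same SI base units, so it is a valid unit for magnetic field strength.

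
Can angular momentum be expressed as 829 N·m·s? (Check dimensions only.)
Yes

angular momentum has SI base units: kg * m^2 / s
N·m·s reduces to the same SI base units, so it is a valid unit for angular momentum.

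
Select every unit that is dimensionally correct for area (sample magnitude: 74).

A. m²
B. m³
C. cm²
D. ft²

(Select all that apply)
A, C, D

area has SI base units: m^2

Checking each option against m^2:
  A. m²: ✓ matches
  B. m³: ✗ does not match
  C. cm²: ✓ matches
  D. ft²: ✓ matches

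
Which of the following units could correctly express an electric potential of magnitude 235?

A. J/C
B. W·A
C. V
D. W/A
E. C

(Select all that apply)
A, C, D

electric potential has SI base units: kg * m^2 / (A * s^3)

Checking each option against kg * m^2 / (A * s^3):
  A. J/C: ✓ matches
  B. W·A: ✗ does not match
  C. V: ✓ matches
  D. W/A: ✓ matches
  E. C: ✗ does not match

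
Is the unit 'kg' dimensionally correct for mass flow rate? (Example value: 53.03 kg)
No

mass flow rate has SI base units: kg / s
kg does NOT reduce to kg / s; a valid unit for mass flow rate would be e.g. kg/s.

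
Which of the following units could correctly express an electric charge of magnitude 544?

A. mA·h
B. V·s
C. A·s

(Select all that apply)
A, C

electric charge has SI base units: A * s

Checking each option against A * s:
  A. mA·h: ✓ matches
  B. V·s: ✗ does not match
  C. A·s: ✓ matches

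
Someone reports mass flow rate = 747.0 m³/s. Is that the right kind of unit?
No

mass flow rate has SI base units: kg / s
m³/s does NOT reduce to kg / s; a valid unit for mass flow rate would be e.g. kg/s.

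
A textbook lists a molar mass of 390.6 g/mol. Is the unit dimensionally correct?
Yes

molar mass has SI base units: kg / mol
g/mol reduces to the same SI base units, so it is a valid unit for molar mass.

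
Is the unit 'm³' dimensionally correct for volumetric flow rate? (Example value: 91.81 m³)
No

volumetric flow rate has SI base units: m^3 / s
m³ does NOT reduce to m^3 / s; a valid unit for volumetric flow rate would be e.g. m³/s.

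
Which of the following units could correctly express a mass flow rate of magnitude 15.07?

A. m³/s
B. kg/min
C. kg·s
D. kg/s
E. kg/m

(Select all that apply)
B, D

mass flow rate has SI base units: kg / s

Checking each option against kg / s:
  A. m³/s: ✗ does not match
  B. kg/min: ✓ matches
  C. kg·s: ✗ does not match
  D. kg/s: ✓ matches
  E. kg/m: ✗ does not match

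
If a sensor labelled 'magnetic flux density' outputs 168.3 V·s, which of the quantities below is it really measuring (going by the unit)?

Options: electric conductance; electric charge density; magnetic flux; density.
magnetic flux

magnetic flux density should have units dimensionally equivalent to kg / (A * s^2) (e.g. T).
The given unit 'V·s' reduces to kg * m^2 / (A * s^2). Of the listed options, that is the dimensionality of magnetic flux.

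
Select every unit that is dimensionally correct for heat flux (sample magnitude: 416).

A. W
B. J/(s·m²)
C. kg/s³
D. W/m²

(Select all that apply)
B, C, D

heat flux has SI base units: kg / s^3

Checking each option against kg / s^3:
  A. W: ✗ does not match
  B. J/(s·m²): ✓ matches
  C. kg/s³: ✓ matches
  D. W/m²: ✓ matches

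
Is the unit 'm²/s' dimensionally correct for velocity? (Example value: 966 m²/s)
No

velocity has SI base units: m / s
m²/s does NOT reduce to m / s; a valid unit for velocity would be e.g. m/s.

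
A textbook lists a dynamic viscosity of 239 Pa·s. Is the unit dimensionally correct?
Yes

dynamic viscosity has SI base units: kg / (m * s)
Pa·s reduces to the same SI base units, so it is a valid unit for dynamic viscosity.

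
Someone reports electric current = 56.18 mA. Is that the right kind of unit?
Yes

electric current has SI base units: A
mA reduces to the same SI base units, so it is a valid unit for electric current.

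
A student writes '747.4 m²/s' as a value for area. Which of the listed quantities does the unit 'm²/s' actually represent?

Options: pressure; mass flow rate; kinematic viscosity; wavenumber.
kinematic viscosity

area should have units dimensionally equivalent to m^2 (e.g. m²).
The given unit 'm²/s' reduces to m^2 / s. Of the listed options, that is the dimensionality of kinematic viscosity.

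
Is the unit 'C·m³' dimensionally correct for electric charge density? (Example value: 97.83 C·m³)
No

electric charge density has SI base units: A * s / m^3
C·m³ does NOT reduce to A * s / m^3; a valid unit for electric charge density would be e.g. C/m³.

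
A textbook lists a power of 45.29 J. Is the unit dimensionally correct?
No

power has SI base units: kg * m^2 / s^3
J does NOT reduce to kg * m^2 / s^3; a valid unit for power would be e.g. W.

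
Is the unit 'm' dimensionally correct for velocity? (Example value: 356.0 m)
No

velocity has SI base units: m / s
m does NOT reduce to m / s; a valid unit for velocity would be e.g. m/s.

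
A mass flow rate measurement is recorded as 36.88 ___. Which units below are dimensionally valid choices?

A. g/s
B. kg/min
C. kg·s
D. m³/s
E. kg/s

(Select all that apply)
A, B, E

mass flow rate has SI base units: kg / s

Checking each option against kg / s:
  A. g/s: ✓ matches
  B. kg/min: ✓ matches
  C. kg·s: ✗ does not match
  D. m³/s: ✗ does not match
  E. kg/s: ✓ matches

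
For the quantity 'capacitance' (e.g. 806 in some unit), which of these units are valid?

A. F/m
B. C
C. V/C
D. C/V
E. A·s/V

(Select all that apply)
D, E

capacitance has SI base units: A^2 * s^4 / (kg * m^2)

Checking each option against A^2 * s^4 / (kg * m^2):
  A. F/m: ✗ does not match
  B. C: ✗ does not match
  C. V/C: ✗ does not match
  D. C/V: ✓ matches
  E. A·s/V: ✓ matches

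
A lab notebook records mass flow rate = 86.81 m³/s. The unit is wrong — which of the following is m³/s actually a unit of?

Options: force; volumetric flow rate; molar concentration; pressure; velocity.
volumetric flow rate

mass flow rate should have units dimensionally equivalent to kg / s (e.g. kg/s).
The given unit 'm³/s' reduces to m^3 / s. Of the listed options, that is the dimensionality of volumetric flow rate.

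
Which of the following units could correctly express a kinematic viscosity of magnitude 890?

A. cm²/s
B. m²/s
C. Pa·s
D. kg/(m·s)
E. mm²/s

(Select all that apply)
A, B, E

kinematic viscosity has SI base units: m^2 / s

Checking each option against m^2 / s:
  A. cm²/s: ✓ matches
  B. m²/s: ✓ matches
  C. Pa·s: ✗ does not match
  D. kg/(m·s): ✗ does not match
  E. mm²/s: ✓ matches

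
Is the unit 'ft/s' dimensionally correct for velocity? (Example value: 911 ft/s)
Yes

velocity has SI base units: m / s
ft/s reduces to the same SI base units, so it is a valid unit for velocity.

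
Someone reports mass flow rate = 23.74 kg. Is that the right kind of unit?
No

mass flow rate has SI base units: kg / s
kg does NOT reduce to kg / s; a valid unit for mass flow rate would be e.g. kg/s.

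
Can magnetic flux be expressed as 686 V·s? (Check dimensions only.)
Yes

magnetic flux has SI base units: kg * m^2 / (A * s^2)
V·s reduces to the same SI base units, so it is a valid unit for magnetic flux.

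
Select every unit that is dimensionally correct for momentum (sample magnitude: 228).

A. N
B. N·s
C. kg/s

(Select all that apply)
B

momentum has SI base units: kg * m / s

Checking each option against kg * m / s:
  A. N: ✗ does not match
  B. N·s: ✓ matches
  C. kg/s: ✗ does not match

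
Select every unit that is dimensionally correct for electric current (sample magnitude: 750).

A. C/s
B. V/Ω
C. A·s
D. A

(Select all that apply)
A, B, D

electric current has SI base units: A

Checking each option against A:
  A. C/s: ✓ matches
  B. V/Ω: ✓ matches
  C. A·s: ✗ does not match
  D. A: ✓ matches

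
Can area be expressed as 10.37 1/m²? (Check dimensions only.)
No

area has SI base units: m^2
1/m² does NOT reduce to m^2; a valid unit for area would be e.g. m².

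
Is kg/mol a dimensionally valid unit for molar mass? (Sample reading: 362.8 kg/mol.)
Yes

molar mass has SI base units: kg / mol
kg/mol reduces to the same SI base units, so it is a valid unit for molar mass.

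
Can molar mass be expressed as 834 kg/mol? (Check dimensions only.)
Yes

molar mass has SI base units: kg / mol
kg/mol reduces to the same SI base units, so it is a valid unit for molar mass.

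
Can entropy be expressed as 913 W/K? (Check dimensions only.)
No

entropy has SI base units: kg * m^2 / (s^2 * K)
W/K does NOT reduce to kg * m^2 / (s^2 * K); a valid unit for entropy would be e.g. J/K.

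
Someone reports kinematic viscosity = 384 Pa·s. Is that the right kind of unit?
No

kinematic viscosity has SI base units: m^2 / s
Pa·s does NOT reduce to m^2 / s; a valid unit for kinematic viscosity would be e.g. m²/s.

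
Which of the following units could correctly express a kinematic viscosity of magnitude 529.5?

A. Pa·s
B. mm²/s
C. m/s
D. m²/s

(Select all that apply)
B, D

kinematic viscosity has SI base units: m^2 / s

Checking each option against m^2 / s:
  A. Pa·s: ✗ does not match
  B. mm²/s: ✓ matches
  C. m/s: ✗ does not match
  D. m²/s: ✓ matches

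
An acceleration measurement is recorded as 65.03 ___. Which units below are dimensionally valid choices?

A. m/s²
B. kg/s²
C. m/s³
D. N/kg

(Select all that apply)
A, D

acceleration has SI base units: m / s^2

Checking each option against m / s^2:
  A. m/s²: ✓ matches
  B. kg/s²: ✗ does not match
  C. m/s³: ✗ does not match
  D. N/kg: ✓ matches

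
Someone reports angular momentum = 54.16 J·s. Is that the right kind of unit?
Yes

angular momentum has SI base units: kg * m^2 / s
J·s reduces to the same SI base units, so it is a valid unit for angular momentum.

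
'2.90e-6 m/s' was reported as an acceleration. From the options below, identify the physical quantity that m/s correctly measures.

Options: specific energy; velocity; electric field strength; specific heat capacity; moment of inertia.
velocity

acceleration should have units dimensionally equivalent to m / s^2 (e.g. m/s²).
The given unit 'm/s' reduces to m / s. Of the listed options, that is the dimensionality of velocity.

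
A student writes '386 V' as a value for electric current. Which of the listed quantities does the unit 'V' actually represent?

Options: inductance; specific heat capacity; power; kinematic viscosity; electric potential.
electric potential

electric current should have units dimensionally equivalent to A (e.g. A).
The given unit 'V' reduces to kg * m^2 / (A * s^3). Of the listed options, that is the dimensionality of electric potential.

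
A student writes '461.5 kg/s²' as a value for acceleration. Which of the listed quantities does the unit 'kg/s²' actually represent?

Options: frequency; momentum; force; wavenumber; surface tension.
surface tension

acceleration should have units dimensionally equivalent to m / s^2 (e.g. m/s²).
The given unit 'kg/s²' reduces to kg / s^2. Of the listed options, that is the dimensionality of surface tension.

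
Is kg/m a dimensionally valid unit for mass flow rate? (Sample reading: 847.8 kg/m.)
No

mass flow rate has SI base units: kg / s
kg/m does NOT reduce to kg / s; a valid unit for mass flow rate would be e.g. kg/s.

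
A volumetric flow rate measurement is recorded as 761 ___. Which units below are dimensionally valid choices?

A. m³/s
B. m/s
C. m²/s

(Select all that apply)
A

volumetric flow rate has SI base units: m^3 / s

Checking each option against m^3 / s:
  A. m³/s: ✓ matches
  B. m/s: ✗ does not match
  C. m²/s: ✗ does not match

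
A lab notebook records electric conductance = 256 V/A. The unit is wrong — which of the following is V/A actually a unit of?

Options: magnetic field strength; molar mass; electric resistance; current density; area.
electric resistance

electric conductance should have units dimensionally equivalent to A^2 * s^3 / (kg * m^2) (e.g. S).
The given unit 'V/A' reduces to kg * m^2 / (A^2 * s^3). Of the listed options, that is the dimensionality of electric resistance.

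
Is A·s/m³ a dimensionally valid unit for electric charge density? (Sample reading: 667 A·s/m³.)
Yes

electric charge density has SI base units: A * s / m^3
A·s/m³ reduces to the same SI base units, so it is a valid unit for electric charge density.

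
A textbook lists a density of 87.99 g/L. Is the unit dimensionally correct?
Yes

density has SI base units: kg / m^3
g/L reduces to the same SI base units, so it is a valid unit for density.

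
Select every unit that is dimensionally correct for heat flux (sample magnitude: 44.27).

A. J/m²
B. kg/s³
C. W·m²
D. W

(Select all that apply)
B

heat flux has SI base units: kg / s^3

Checking each option against kg / s^3:
  A. J/m²: ✗ does not match
  B. kg/s³: ✓ matches
  C. W·m²: ✗ does not match
  D. W: ✗ does not match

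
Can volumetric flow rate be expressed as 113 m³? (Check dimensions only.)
No

volumetric flow rate has SI base units: m^3 / s
m³ does NOT reduce to m^3 / s; a valid unit for volumetric flow rate would be e.g. m³/s.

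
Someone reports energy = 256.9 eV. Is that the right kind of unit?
Yes

energy has SI base units: kg * m^2 / s^2
eV reduces to the same SI base units, so it is a valid unit for energy.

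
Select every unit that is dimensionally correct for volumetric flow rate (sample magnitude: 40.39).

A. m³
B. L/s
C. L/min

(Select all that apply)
B, C

volumetric flow rate has SI base units: m^3 / s

Checking each option against m^3 / s:
  A. m³: ✗ does not match
  B. L/s: ✓ matches
  C. L/min: ✓ matches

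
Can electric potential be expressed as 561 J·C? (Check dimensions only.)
No

electric potential has SI base units: kg * m^2 / (A * s^3)
J·C does NOT reduce to kg * m^2 / (A * s^3); a valid unit for electric potential would be e.g. V.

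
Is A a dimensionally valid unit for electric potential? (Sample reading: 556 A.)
No

electric potential has SI base units: kg * m^2 / (A * s^3)
A does NOT reduce to kg * m^2 / (A * s^3); a valid unit for electric potential would be e.g. V.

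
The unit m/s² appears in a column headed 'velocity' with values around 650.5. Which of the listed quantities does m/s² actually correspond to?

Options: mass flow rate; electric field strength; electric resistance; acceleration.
acceleration

velocity should have units dimensionally equivalent to m / s (e.g. m/s).
The given unit 'm/s²' reduces to m / s^2. Of the listed options, that is the dimensionality of acceleration.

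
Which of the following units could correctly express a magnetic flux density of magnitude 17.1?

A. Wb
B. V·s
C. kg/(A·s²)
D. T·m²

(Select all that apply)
C

magnetic flux density has SI base units: kg / (A * s^2)

Checking each option against kg / (A * s^2):
  A. Wb: ✗ does not match
  B. V·s: ✗ does not match
  C. kg/(A·s²): ✓ matches
  D. T·m²: ✗ does not match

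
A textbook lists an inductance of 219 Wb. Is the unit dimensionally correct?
No

inductance has SI base units: kg * m^2 / (A^2 * s^2)
Wb does NOT reduce to kg * m^2 / (A^2 * s^2); a valid unit for inductance would be e.g. H.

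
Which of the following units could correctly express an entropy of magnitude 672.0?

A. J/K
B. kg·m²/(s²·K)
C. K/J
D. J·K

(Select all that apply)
A, B

entropy has SI base units: kg * m^2 / (s^2 * K)

Checking each option against kg * m^2 / (s^2 * K):
  A. J/K: ✓ matches
  B. kg·m²/(s²·K): ✓ matches
  C. K/J: ✗ does not match
  D. J·K: ✗ does not match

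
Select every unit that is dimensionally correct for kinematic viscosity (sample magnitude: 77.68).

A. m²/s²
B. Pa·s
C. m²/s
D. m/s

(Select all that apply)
C

kinematic viscosity has SI base units: m^2 / s

Checking each option against m^2 / s:
  A. m²/s²: ✗ does not match
  B. Pa·s: ✗ does not match
  C. m²/s: ✓ matches
  D. m/s: ✗ does not match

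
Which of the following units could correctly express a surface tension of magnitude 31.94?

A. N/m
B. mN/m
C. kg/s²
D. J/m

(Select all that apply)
A, B, C

surface tension has SI base units: kg / s^2

Checking each option against kg / s^2:
  A. N/m: ✓ matches
  B. mN/m: ✓ matches
  C. kg/s²: ✓ matches
  D. J/m: ✗ does not match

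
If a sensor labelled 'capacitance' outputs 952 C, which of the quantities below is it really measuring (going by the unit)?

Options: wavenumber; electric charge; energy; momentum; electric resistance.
electric charge

capacitance should have units dimensionally equivalent to A^2 * s^4 / (kg * m^2) (e.g. F).
The given unit 'C' reduces to A * s. Of the listed options, that is the dimensionality of electric charge.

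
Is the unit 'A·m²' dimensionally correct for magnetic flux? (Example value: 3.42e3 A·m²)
No

magnetic flux has SI base units: kg * m^2 / (A * s^2)
A·m² does NOT reduce to kg * m^2 / (A * s^2); a valid unit for magnetic flux would be e.g. Wb.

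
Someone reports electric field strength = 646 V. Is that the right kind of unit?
No

electric field strength has SI base units: kg * m / (A * s^3)
V does NOT reduce to kg * m / (A * s^3); a valid unit for electric field strength would be e.g. V/m.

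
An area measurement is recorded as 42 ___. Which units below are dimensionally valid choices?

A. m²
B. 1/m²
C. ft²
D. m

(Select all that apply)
A, C

area has SI base units: m^2

Checking each option against m^2:
  A. m²: ✓ matches
  B. 1/m²: ✗ does not match
  C. ft²: ✓ matches
  D. m: ✗ does not match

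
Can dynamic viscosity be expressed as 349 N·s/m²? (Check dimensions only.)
Yes

dynamic viscosity has SI base units: kg / (m * s)
N·s/m² reduces to the same SI base units, so it is a valid unit for dynamic viscosity.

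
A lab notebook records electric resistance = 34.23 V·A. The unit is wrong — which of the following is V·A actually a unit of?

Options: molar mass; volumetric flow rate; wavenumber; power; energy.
power

electric resistance should have units dimensionally equivalent to kg * m^2 / (A^2 * s^3) (e.g. Ω).
The given unit 'V·A' reduces to kg * m^2 / s^3. Of the listed options, that is the dimensionality of power.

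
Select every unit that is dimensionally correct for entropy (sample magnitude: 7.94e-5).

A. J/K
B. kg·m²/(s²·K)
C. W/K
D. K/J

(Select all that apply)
A, B

entropy has SI base units: kg * m^2 / (s^2 * K)

Checking each option against kg * m^2 / (s^2 * K):
  A. J/K: ✓ matches
  B. kg·m²/(s²·K): ✓ matches
  C. W/K: ✗ does not match
  D. K/J: ✗ does not match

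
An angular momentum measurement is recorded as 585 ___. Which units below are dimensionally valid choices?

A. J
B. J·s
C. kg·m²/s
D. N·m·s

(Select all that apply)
B, C, D

angular momentum has SI base units: kg * m^2 / s

Checking each option against kg * m^2 / s:
  A. J: ✗ does not match
  B. J·s: ✓ matches
  C. kg·m²/s: ✓ matches
  D. N·m·s: ✓ matches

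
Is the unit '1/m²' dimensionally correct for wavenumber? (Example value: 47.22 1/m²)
No

wavenumber has SI base units: 1 / m
1/m² does NOT reduce to 1 / m; a valid unit for wavenumber would be e.g. 1/m.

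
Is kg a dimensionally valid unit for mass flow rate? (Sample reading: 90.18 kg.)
No

mass flow rate has SI base units: kg / s
kg does NOT reduce to kg / s; a valid unit for mass flow rate would be e.g. kg/s.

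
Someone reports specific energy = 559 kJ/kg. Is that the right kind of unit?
Yes

specific energy has SI base units: m^2 / s^2
kJ/kg reduces to the same SI base units, so it is a valid unit for specific energy.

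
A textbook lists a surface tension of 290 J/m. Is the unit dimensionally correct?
No

surface tension has SI base units: kg / s^2
J/m does NOT reduce to kg / s^2; a valid unit for surface tension would be e.g. N/m.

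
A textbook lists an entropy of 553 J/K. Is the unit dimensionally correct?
Yes

entropy has SI base units: kg * m^2 / (s^2 * K)
J/K reduces to the same SI base units, so it is a valid unit for entropy.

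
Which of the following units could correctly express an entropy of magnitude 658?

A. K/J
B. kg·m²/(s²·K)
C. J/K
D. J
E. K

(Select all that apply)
B, C

entropy has SI base units: kg * m^2 / (s^2 * K)

Checking each option against kg * m^2 / (s^2 * K):
  A. K/J: ✗ does not match
  B. kg·m²/(s²·K): ✓ matches
  C. J/K: ✓ matches
  D. J: ✗ does not match
  E. K: ✗ does not match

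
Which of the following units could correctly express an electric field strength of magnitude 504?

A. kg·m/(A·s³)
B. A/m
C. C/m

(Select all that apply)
A

electric field strength has SI base units: kg * m / (A * s^3)

Checking each option against kg * m / (A * s^3):
  A. kg·m/(A·s³): ✓ matches
  B. A/m: ✗ does not match
  C. C/m: ✗ does not match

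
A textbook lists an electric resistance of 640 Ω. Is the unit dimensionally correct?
Yes

electric resistance has SI base units: kg * m^2 / (A^2 * s^3)
Ω reduces to the same SI base units, so it is a valid unit for electric resistance.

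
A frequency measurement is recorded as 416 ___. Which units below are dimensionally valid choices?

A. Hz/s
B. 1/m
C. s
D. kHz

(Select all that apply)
D

frequency has SI base units: 1 / s

Checking each option against 1 / s:
  A. Hz/s: ✗ does not match
  B. 1/m: ✗ does not match
  C. s: ✗ does not match
  D. kHz: ✓ matches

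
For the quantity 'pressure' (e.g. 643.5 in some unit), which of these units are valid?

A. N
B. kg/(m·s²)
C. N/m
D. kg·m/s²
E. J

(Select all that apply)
B

pressure has SI base units: kg / (m * s^2)

Checking each option against kg / (m * s^2):
  A. N: ✗ does not match
  B. kg/(m·s²): ✓ matches
  C. N/m: ✗ does not match
  D. kg·m/s²: ✗ does not match
  E. J: ✗ does not match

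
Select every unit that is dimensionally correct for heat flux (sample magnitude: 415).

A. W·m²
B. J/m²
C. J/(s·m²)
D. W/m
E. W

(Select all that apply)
C

heat flux has SI base units: kg / s^3

Checking each option against kg / s^3:
  A. W·m²: ✗ does not match
  B. J/m²: ✗ does not match
  C. J/(s·m²): ✓ matches
  D. W/m: ✗ does not match
  E. W: ✗ does not match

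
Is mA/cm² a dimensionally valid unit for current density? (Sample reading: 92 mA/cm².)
Yes

current density has SI base units: A / m^2
mA/cm² reduces to the same SI base units, so it is a valid unit for current density.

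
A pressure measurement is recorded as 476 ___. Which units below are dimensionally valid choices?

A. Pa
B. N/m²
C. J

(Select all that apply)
A, B

pressure has SI base units: kg / (m * s^2)

Checking each option against kg / (m * s^2):
  A. Pa: ✓ matches
  B. N/m²: ✓ matches
  C. J: ✗ does not match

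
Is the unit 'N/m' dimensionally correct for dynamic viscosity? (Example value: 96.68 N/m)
No

dynamic viscosity has SI base units: kg / (m * s)
N/m does NOT reduce to kg / (m * s); a valid unit for dynamic viscosity would be e.g. Pa·s.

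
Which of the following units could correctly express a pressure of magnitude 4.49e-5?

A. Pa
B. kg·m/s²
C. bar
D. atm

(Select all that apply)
A, C, D

pressure has SI base units: kg / (m * s^2)

Checking each option against kg / (m * s^2):
  A. Pa: ✓ matches
  B. kg·m/s²: ✗ does not match
  C. bar: ✓ matches
  D. atm: ✓ matches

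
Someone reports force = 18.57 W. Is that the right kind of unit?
No

force has SI base units: kg * m / s^2
W does NOT reduce to kg * m / s^2; a valid unit for force would be e.g. N.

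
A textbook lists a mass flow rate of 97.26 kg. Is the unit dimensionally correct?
No

mass flow rate has SI base units: kg / s
kg does NOT reduce to kg / s; a valid unit for mass flow rate would be e.g. kg/s.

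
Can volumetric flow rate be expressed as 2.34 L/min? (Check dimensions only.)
Yes

volumetric flow rate has SI base units: m^3 / s
L/min reduces to the same SI base units, so it is a valid unit for volumetric flow rate.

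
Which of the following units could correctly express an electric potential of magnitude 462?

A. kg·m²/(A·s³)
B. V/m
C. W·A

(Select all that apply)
A

electric potential has SI base units: kg * m^2 / (A * s^3)

Checking each option against kg * m^2 / (A * s^3):
  A. kg·m²/(A·s³): ✓ matches
  B. V/m: ✗ does not match
  C. W·A: ✗ does not match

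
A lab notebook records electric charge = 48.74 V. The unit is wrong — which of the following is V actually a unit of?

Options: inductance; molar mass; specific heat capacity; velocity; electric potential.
electric potential

electric charge should have units dimensionally equivalent to A * s (e.g. C).
The given unit 'V' reduces to kg * m^2 / (A * s^3). Of the listed options, that is the dimensionality of electric potential.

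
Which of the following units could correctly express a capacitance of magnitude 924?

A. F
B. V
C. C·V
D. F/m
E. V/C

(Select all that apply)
A

capacitance has SI base units: A^2 * s^4 / (kg * m^2)

Checking each option against A^2 * s^4 / (kg * m^2):
  A. F: ✓ matches
  B. V: ✗ does not match
  C. C·V: ✗ does not match
  D. F/m: ✗ does not match
  E. V/C: ✗ does not match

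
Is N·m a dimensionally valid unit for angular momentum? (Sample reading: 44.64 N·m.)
No

angular momentum has SI base units: kg * m^2 / s
N·m does NOT reduce to kg * m^2 / s; a valid unit for angular momentum would be e.g. kg·m²/s.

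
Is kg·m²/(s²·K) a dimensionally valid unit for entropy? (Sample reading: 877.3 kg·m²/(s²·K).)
Yes

entropy has SI base units: kg * m^2 / (s^2 * K)
kg·m²/(s²·K) reduces to the same SI base units, so it is a valid unit for entropy.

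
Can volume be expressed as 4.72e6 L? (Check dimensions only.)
Yes

volume has SI base units: m^3
L reduces to the same SI base units, so it is a valid unit for volume.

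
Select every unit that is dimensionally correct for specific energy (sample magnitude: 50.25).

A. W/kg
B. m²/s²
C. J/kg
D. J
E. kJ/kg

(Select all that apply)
B, C, E

specific energy has SI base units: m^2 / s^2

Checking each option against m^2 / s^2:
  A. W/kg: ✗ does not match
  B. m²/s²: ✓ matches
  C. J/kg: ✓ matches
  D. J: ✗ does not match
  E. kJ/kg: ✓ matches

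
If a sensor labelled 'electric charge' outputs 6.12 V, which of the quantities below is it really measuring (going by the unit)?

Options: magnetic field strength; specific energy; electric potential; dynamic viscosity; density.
electric potential

electric charge should have units dimensionally equivalent to A * s (e.g. C).
The given unit 'V' reduces to kg * m^2 / (A * s^3). Of the listed options, that is the dimensionality of electric potential.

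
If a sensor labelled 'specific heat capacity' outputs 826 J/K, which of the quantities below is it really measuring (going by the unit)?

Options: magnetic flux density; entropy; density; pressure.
entropy

specific heat capacity should have units dimensionally equivalent to m^2 / (s^2 * K) (e.g. J/(kg·K)).
The given unit 'J/K' reduces to kg * m^2 / (s^2 * K). Of the listed options, that is the dimensionality of entropy.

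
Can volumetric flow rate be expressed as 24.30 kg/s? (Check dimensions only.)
No

volumetric flow rate has SI base units: m^3 / s
kg/s does NOT reduce to m^3 / s; a valid unit for volumetric flow rate would be e.g. m³/s.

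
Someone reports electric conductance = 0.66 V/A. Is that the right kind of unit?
No

electric conductance has SI base units: A^2 * s^3 / (kg * m^2)
V/A does NOT reduce to A^2 * s^3 / (kg * m^2); a valid unit for electric conductance would be e.g. S.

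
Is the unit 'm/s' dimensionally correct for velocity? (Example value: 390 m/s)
Yes

velocity has SI base units: m / s
m/s reduces to the same SI base units, so it is a valid unit for velocity.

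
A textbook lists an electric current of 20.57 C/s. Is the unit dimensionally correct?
Yes

electric current has SI base units: A
C/s reduces to the same SI base units, so it is a valid unit for electric current.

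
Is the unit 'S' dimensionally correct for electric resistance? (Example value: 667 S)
No

electric resistance has SI base units: kg * m^2 / (A^2 * s^3)
S does NOT reduce to kg * m^2 / (A^2 * s^3); a valid unit for electric resistance would be e.g. Ω.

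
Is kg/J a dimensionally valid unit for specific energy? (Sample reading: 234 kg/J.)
No

specific energy has SI base units: m^2 / s^2
kg/J does NOT reduce to m^2 / s^2; a valid unit for specific energy would be e.g. J/kg.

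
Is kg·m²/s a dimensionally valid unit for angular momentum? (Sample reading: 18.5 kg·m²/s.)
Yes

angular momentum has SI base units: kg * m^2 / s
kg·m²/s reduces to the same SI base units, so it is a valid unit for angular momentum.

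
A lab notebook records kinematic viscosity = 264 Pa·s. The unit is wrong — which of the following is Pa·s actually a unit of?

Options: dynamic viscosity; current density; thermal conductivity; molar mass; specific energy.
dynamic viscosity

kinematic viscosity should have units dimensionally equivalent to m^2 / s (e.g. m²/s).
The given unit 'Pa·s' reduces to kg / (m * s). Of the listed options, that is the dimensionality of dynamic viscosity.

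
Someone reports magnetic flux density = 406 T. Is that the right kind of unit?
Yes

magnetic flux density has SI base units: kg / (A * s^2)
T reduces to the same SI base units, so it is a valid unit for magnetic flux density.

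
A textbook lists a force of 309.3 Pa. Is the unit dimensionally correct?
No

force has SI base units: kg * m / s^2
Pa does NOT reduce to kg * m / s^2; a valid unit for force would be e.g. N.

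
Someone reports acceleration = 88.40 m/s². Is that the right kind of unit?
Yes

acceleration has SI base units: m / s^2
m/s² reduces to the same SI base units, so it is a valid unit for acceleration.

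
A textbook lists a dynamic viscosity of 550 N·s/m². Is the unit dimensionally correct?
Yes

dynamic viscosity has SI base units: kg / (m * s)
N·s/m² reduces to the same SI base units, so it is a valid unit for dynamic viscosity.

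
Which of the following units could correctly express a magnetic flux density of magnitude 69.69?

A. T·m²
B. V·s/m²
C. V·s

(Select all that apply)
B

magnetic flux density has SI base units: kg / (A * s^2)

Checking each option against kg / (A * s^2):
  A. T·m²: ✗ does not match
  B. V·s/m²: ✓ matches
  C. V·s: ✗ does not match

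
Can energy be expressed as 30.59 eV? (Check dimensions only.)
Yes

energy has SI base units: kg * m^2 / s^2
eV reduces to the same SI base units, so it is a valid unit for energy.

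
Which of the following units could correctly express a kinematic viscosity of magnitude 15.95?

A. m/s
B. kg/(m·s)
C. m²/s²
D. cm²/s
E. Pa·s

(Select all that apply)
D

kinematic viscosity has SI base units: m^2 / s

Checking each option against m^2 / s:
  A. m/s: ✗ does not match
  B. kg/(m·s): ✗ does not match
  C. m²/s²: ✗ does not match
  D. cm²/s: ✓ matches
  E. Pa·s: ✗ does not match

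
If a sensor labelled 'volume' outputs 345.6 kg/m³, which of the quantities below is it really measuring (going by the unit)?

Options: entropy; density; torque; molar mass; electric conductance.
density

volume should have units dimensionally equivalent to m^3 (e.g. m³).
The given unit 'kg/m³' reduces to kg / m^3. Of the listed options, that is the dimensionality of density.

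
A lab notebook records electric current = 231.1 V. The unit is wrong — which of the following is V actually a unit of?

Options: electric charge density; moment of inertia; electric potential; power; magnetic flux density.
electric potential

electric current should have units dimensionally equivalent to A (e.g. A).
The given unit 'V' reduces to kg * m^2 / (A * s^3). Of the listed options, that is the dimensionality of electric potential.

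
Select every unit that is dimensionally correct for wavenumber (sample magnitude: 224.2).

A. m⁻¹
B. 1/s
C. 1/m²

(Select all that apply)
A

wavenumber has SI base units: 1 / m

Checking each option against 1 / m:
  A. m⁻¹: ✓ matches
  B. 1/s: ✗ does not match
  C. 1/m²: ✗ does not match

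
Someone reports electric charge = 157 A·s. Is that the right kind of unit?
Yes

electric charge has SI base units: A * s
A·s reduces to the same SI base units, so it is a valid unit for electric charge.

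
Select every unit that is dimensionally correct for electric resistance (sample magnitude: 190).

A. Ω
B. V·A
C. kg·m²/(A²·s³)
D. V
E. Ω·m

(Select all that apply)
A, C

electric resistance has SI base units: kg * m^2 / (A^2 * s^3)

Checking each option against kg * m^2 / (A^2 * s^3):
  A. Ω: ✓ matches
  B. V·A: ✗ does not match
  C. kg·m²/(A²·s³): ✓ matches
  D. V: ✗ does not match
  E. Ω·m: ✗ does not match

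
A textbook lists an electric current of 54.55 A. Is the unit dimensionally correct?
Yes

electric current has SI base units: A
A reduces to the same SI base units, so it is a valid unit for electric current.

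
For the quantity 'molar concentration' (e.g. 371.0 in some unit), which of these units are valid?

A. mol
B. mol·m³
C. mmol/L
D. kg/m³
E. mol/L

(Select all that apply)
C, E

molar concentration has SI base units: mol / m^3

Checking each option against mol / m^3:
  A. mol: ✗ does not match
  B. mol·m³: ✗ does not match
  C. mmol/L: ✓ matches
  D. kg/m³: ✗ does not match
  E. mol/L: ✓ matches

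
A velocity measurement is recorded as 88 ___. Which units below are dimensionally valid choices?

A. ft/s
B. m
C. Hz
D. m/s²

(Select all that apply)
A

velocity has SI base units: m / s

Checking each option against m / s:
  A. ft/s: ✓ matches
  B. m: ✗ does not match
  C. Hz: ✗ does not match
  D. m/s²: ✗ does not match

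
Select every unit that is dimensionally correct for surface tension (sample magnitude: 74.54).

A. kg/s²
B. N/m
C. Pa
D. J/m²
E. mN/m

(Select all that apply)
A, B, D, E

surface tension has SI base units: kg / s^2

Checking each option against kg / s^2:
  A. kg/s²: ✓ matches
  B. N/m: ✓ matches
  C. Pa: ✗ does not match
  D. J/m²: ✓ matches
  E. mN/m: ✓ matches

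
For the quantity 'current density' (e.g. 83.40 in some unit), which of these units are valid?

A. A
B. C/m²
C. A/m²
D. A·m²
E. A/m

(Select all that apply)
C

current density has SI base units: A / m^2

Checking each option against A / m^2:
  A. A: ✗ does not match
  B. C/m²: ✗ does not match
  C. A/m²: ✓ matches
  D. A·m²: ✗ does not match
  E. A/m: ✗ does not match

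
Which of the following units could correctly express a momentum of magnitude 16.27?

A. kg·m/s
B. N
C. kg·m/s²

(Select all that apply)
A

momentum has SI base units: kg * m / s

Checking each option against kg * m / s:
  A. kg·m/s: ✓ matches
  B. N: ✗ does not match
  C. kg·m/s²: ✗ does not match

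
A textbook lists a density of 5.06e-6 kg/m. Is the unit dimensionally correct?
No

density has SI base units: kg / m^3
kg/m does NOT reduce to kg / m^3; a valid unit for density would be e.g. kg/m³.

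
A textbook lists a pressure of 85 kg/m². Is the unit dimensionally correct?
No

pressure has SI base units: kg / (m * s^2)
kg/m² does NOT reduce to kg / (m * s^2); a valid unit for pressure would be e.g. Pa.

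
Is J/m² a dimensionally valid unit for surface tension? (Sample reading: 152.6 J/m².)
Yes

surface tension has SI base units: kg / s^2
J/m² reduces to the same SI base units, so it is a valid unit for surface tension.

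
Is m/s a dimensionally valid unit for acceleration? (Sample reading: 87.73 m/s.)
No

acceleration has SI base units: m / s^2
m/s does NOT reduce to m / s^2; a valid unit for acceleration would be e.g. m/s².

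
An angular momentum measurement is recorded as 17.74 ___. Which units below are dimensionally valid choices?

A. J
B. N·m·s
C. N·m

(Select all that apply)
B

angular momentum has SI base units: kg * m^2 / s

Checking each option against kg * m^2 / s:
  A. J: ✗ does not match
  B. N·m·s: ✓ matches
  C. N·m: ✗ does not match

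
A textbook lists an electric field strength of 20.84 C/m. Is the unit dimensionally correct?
No

electric field strength has SI base units: kg * m / (A * s^3)
C/m does NOT reduce to kg * m / (A * s^3); a valid unit for electric field strength would be e.g. V/m.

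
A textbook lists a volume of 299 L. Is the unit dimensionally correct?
Yes

volume has SI base units: m^3
L reduces to the same SI base units, so it is a valid unit for volume.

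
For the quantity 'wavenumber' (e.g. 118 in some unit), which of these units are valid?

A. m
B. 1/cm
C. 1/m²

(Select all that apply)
B

wavenumber has SI base units: 1 / m

Checking each option against 1 / m:
  A. m: ✗ does not match
  B. 1/cm: ✓ matches
  C. 1/m²: ✗ does not match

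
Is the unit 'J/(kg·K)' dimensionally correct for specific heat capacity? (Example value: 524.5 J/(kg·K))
Yes

specific heat capacity has SI base units: m^2 / (s^2 * K)
J/(kg·K) reduces to the same SI base units, so it is a valid unit for specific heat capacity.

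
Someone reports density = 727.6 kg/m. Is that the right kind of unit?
No

density has SI base units: kg / m^3
kg/m does NOT reduce to kg / m^3; a valid unit for density would be e.g. kg/m³.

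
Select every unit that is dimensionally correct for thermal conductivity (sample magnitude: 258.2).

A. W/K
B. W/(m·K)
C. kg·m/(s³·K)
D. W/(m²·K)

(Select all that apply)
B, C

thermal conductivity has SI base units: kg * m / (s^3 * K)

Checking each option against kg * m / (s^3 * K):
  A. W/K: ✗ does not match
  B. W/(m·K): ✓ matches
  C. kg·m/(s³·K): ✓ matches
  D. W/(m²·K): ✗ does not match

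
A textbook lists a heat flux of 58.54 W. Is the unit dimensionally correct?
No

heat flux has SI base units: kg / s^3
W does NOT reduce to kg / s^3; a valid unit for heat flux would be e.g. W/m².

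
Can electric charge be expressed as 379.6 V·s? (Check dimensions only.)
No

electric charge has SI base units: A * s
V·s does NOT reduce to A * s; a valid unit for electric charge would be e.g. C.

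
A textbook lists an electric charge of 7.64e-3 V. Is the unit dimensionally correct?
No

electric charge has SI base units: A * s
V does NOT reduce to A * s; a valid unit for electric charge would be e.g. C.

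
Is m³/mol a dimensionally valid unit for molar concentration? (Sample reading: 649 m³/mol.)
No

molar concentration has SI base units: mol / m^3
m³/mol does NOT reduce to mol / m^3; a valid unit for molar concentration would be e.g. mol/m³.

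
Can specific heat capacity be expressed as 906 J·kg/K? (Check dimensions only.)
No

specific heat capacity has SI base units: m^2 / (s^2 * K)
J·kg/K does NOT reduce to m^2 / (s^2 * K); a valid unit for specific heat capacity would be e.g. J/(kg·K).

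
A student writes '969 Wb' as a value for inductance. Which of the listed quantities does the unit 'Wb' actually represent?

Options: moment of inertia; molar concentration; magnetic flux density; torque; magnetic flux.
magnetic flux

inductance should have units dimensionally equivalent to kg * m^2 / (A^2 * s^2) (e.g. H).
The given unit 'Wb' reduces to kg * m^2 / (A * s^2). Of the listed options, that is the dimensionality of magnetic flux.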